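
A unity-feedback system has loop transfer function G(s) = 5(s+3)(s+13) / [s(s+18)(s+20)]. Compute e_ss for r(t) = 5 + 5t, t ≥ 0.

One free integrator in G(s): this is a type 1 system. By superposition:
  • 5: tracked with zero error.
  • 5t: e_ss = 5/K_v with K_v=13/24 → 120/13.
Total e_ss = 120/13.

120/13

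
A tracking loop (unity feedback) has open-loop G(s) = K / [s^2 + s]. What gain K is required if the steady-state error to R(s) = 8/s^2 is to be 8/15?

Factoring s from the denominator leaves a polynomial with constant term 1, so the system is type 1.
K_v = lim_{s→0} s·G(s) = K / 1 = 1·K.
e_ss = 8/K_v = 8/15 ⇒ K_v = 15 ⇒ K = 15/1 = 15.

15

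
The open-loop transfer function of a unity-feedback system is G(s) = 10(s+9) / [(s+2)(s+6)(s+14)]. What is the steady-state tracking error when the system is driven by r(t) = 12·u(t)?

System type = 0 (no poles at s=0).
K_p = lim_{s→0} G(s) = 10·9 / (2·6·14) = 15/28.
e_ss = 12/(1 + K_p) = 12/(43/28) = 336/43.

336/43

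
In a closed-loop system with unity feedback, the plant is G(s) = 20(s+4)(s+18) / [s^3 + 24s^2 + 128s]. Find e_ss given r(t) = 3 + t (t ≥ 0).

Factoring s from the denominator leaves a polynomial with constant term 128, so the system is type 1. Treating each term separately:
  • 3: tracked with zero error.
  • t: e_ss = 1/K_v with K_v=11.25 → 4/45.
Total e_ss = 4/45.

4/45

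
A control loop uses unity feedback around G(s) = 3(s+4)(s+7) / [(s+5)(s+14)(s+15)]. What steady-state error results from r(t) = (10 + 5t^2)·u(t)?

The open loop has no poles at the origin → type 0 system. By superposition:
  • 10: e_ss = 10/(1+K_p) with K_p=0.08 → 250/27.
  • 5t^2: a type-0 system cannot track it, e_ss → ∞.
The unbounded component dominates.

infinity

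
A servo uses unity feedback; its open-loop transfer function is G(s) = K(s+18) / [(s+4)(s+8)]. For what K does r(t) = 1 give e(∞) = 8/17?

No free integrators in G(s): this is a type 0 system.
K_p = lim_{s→0} G(s) = K·18 / (4·8) = 0.5625·K.
e_ss = 1/(1 + K_p) = 8/17 ⇒ 1 + 0.5625·K = 2.125 ⇒ K = 2.

2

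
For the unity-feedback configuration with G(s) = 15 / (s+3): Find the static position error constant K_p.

5

No free integrators in G(s): this is a type 0 system.
K_p = lim_{s→0} G(s) = 15 / (3) = 5.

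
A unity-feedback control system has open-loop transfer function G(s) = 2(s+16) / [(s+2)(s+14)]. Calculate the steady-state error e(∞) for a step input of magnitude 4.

28/15

System type = 0 (no poles at s=0).
K_p = lim_{s→0} G(s) = 2·16 / (2·14) = 8/7.
e_ss = 4/(1 + K_p) = 4/(15/7) = 28/15.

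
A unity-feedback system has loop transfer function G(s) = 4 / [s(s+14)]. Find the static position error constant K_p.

infinity

K_p = lim_{s→0} G(s); with 1 pole at the origin the limit diverges, so K_p = ∞.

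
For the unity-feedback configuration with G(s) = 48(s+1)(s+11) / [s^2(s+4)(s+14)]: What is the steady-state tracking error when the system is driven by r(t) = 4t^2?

System type = 2 (two poles at s=0).
K_a = lim_{s→0} s^2·G(s) = 48·1·11 / (4·14) = 66/7.
r(t) = 4t^2 gives R(s) = 8/s^3.
e_ss = 8/K_a = 8/(66/7) = 28/33.

28/33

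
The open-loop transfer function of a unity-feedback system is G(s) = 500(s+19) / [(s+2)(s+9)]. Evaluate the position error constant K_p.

No free integrators in G(s): this is a type 0 system.
K_p = lim_{s→0} G(s) = 500·19 / (2·9) = 4750/9.

4750/9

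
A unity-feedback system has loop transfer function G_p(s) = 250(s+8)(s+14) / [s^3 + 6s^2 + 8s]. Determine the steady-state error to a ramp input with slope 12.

3/875

Factoring s from the denominator leaves a polynomial with constant term 8, so the system is type 1.
K_v = lim_{s→0} s·G_p(s) = 250·8·14 / 8 = 3500.
e_ss = 12/K_v = 12/3500 = 3/875.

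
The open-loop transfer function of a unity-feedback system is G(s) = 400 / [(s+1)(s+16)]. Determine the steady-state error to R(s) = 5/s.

5/26

G(s) has no factors of s in the denominator, so the system is type 0.
K_p = lim_{s→0} G(s) = 400 / (1·16) = 25.
e_ss = 5/(1 + K_p) = 5/26.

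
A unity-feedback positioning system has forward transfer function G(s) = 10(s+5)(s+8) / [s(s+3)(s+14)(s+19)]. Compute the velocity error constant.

G(s) has one factor of s in the denominator, so the system is type 1.
K_v = lim_{s→0} s·G(s) = 10·5·8 / (3·14·19) = 200/399.

200/399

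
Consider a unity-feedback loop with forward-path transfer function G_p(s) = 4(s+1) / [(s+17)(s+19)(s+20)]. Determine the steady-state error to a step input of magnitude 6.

No free integrators in G_p(s): this is a type 0 system.
K_p = lim_{s→0} G_p(s) = 4·1 / (17·19·20) = 1/1615.
e_ss = 6/(1 + K_p) = 6/(1616/1615) = 4845/808.

4845/808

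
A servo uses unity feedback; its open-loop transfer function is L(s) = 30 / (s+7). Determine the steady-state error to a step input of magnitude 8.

No free integrators in L(s): this is a type 0 system.
K_p = lim_{s→0} L(s) = 30 / (7) = 30/7.
e_ss = 8/(1 + K_p) = 8/(37/7) = 56/37.

56/37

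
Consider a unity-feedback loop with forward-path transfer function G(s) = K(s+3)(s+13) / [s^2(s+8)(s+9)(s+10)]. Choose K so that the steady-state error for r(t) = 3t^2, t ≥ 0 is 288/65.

System type = 2 (two poles at s=0).
K_a = lim_{s→0} s^2·G(s) = K·3·13 / (8·9·10) = (13/240)·K.
e_ss = 6/K_a = 288/65 ⇒ K_a = 65/48 ⇒ K = (65/48)/(13/240) = 25.

25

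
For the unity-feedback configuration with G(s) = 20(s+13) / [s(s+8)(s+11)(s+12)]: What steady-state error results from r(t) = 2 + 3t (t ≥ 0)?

792/65

System type = 1 (one pole at s=0). By superposition:
  • 2: tracked with zero error.
  • 3t: e_ss = 3/K_v with K_v=65/264 → 792/65.
Total e_ss = 792/65.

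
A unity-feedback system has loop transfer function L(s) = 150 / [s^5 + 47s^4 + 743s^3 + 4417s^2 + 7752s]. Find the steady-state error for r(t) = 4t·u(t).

206.72

The denominator has no term below 7752s — 1 pole at s=0, type 1.
K_v = lim_{s→0} s·L(s) = 150 / 7752 = 25/1292.
e_ss = 4/K_v = 4/(25/1292) = 206.72.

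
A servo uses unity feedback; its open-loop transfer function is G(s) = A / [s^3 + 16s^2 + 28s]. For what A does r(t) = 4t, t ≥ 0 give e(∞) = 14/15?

120

Factoring s from the denominator leaves a polynomial with constant term 28, so the system is type 1.
K_v = lim_{s→0} s·G(s) = A / 28 = (1/28)·A.
e_ss = 4/K_v = 14/15 ⇒ K_v = 30/7 ⇒ A = (30/7)/(1/28) = 120.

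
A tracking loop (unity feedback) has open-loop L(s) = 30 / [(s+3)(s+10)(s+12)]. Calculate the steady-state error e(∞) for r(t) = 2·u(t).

24/13

System type = 0 (no poles at s=0).
K_p = lim_{s→0} L(s) = 30 / (3·10·12) = 1/12.
e_ss = 2/(1 + K_p) = 2/(13/12) = 24/13.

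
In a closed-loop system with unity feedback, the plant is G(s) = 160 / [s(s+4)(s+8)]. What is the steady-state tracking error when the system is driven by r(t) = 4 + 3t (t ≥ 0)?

One free integrator in G(s): this is a type 1 system. Treating each term separately:
  • 4: tracked with zero error.
  • 3t: e_ss = 3/K_v with K_v=5 → 0.6.
Total e_ss = 0.6.

0.6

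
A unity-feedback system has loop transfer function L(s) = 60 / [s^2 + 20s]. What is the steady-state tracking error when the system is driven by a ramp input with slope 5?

5/3

Factoring s from the denominator leaves a polynomial with constant term 20, so the system is type 1.
K_v = lim_{s→0} s·L(s) = 60 / 20 = 3.
e_ss = 5/K_v = 5/3.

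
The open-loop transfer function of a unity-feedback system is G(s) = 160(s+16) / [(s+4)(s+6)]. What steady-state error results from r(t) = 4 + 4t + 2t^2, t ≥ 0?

G(s) has no factors of s in the denominator, so the system is type 0. By superposition:
  • 4: e_ss = 4/(1+K_p) with K_p=320/3 → 12/323.
  • 4t: a type-0 system cannot track it, e_ss → ∞.
  • 2t^2: a type-0 system cannot track it, e_ss → ∞.
The unbounded component dominates.

infinity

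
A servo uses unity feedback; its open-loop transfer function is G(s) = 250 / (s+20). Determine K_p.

System type = 0 (no poles at s=0).
K_p = lim_{s→0} G(s) = 250 / (20) = 12.5.

12.5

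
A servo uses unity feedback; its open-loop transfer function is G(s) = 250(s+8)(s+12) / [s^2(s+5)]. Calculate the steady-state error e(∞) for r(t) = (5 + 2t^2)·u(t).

G(s) has two factors of s in the denominator, so the system is type 2. By superposition:
  • 5: tracked with zero error.
  • 2t^2: e_ss = 4/K_a with K_a=4800 → 1/1200.
Total e_ss = 1/1200.

1/1200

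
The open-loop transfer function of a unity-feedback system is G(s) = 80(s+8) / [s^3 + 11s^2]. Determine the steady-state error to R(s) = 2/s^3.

11/320

Factoring s^2 from the denominator leaves a polynomial with constant term 11, so the system is type 2.
K_a = lim_{s→0} s^2·G(s) = 80·8 / 11 = 640/11.
r(t) = t^2 gives R(s) = 2/s^3.
e_ss = 2/K_a = 2/(640/11) = 11/320.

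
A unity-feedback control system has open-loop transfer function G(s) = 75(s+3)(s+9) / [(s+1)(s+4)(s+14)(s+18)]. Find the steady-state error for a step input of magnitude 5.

560/337

No free integrators in G(s): this is a type 0 system.
K_p = lim_{s→0} G(s) = 75·3·9 / (1·4·14·18) = 225/112.
e_ss = 5/(1 + K_p) = 5/(337/112) = 560/337.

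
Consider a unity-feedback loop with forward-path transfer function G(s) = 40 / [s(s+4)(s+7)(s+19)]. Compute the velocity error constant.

10/133

One free integrator in G(s): this is a type 1 system.
K_v = lim_{s→0} s·G(s) = 40 / (4·7·19) = 10/133.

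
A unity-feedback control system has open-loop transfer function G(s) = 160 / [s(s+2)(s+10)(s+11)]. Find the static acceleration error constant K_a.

System type = 1 (one pole at s=0).
K_a = lim_{s→0} s^2·G(s) = 0 (the extra factor of s kills the finite limit).

0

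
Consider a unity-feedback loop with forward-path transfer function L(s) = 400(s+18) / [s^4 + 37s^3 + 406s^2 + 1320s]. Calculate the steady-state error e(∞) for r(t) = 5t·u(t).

11/12

Factoring s from the denominator leaves a polynomial with constant term 1320, so the system is type 1.
K_v = lim_{s→0} s·L(s) = 400·18 / 1320 = 60/11.
e_ss = 5/K_v = 5/(60/11) = 11/12.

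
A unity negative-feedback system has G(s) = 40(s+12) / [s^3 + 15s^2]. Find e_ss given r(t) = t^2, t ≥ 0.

Lowest-order denominator term is 15s^2, so the open loop has 2 poles at the origin → type 2 system.
K_a = lim_{s→0} s^2·G(s) = 40·12 / 15 = 32.
r(t) = t^2 gives R(s) = 2/s^3.
e_ss = 2/K_a = 2/32 = 0.0625.

0.0625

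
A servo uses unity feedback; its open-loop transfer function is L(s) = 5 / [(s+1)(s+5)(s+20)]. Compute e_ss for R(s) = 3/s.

No free integrators in L(s): this is a type 0 system.
K_p = lim_{s→0} L(s) = 5 / (1·5·20) = 0.05.
e_ss = 3/(1 + K_p) = 3/1.05 = 20/7.

20/7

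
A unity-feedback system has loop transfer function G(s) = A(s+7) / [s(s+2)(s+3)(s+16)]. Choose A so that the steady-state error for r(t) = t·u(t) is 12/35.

40

G(s) has one factor of s in the denominator, so the system is type 1.
K_v = lim_{s→0} s·G(s) = A·7 / (2·3·16) = (7/96)·A.
e_ss = 1/K_v = 12/35 ⇒ K_v = 35/12 ⇒ A = (35/12)/(7/96) = 40.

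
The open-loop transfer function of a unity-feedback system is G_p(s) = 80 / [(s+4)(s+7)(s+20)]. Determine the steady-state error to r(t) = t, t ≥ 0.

System type = 0 (no poles at s=0).
For a type-0 system K_v = 0, so e_ss to a ramp input is unbounded.

infinity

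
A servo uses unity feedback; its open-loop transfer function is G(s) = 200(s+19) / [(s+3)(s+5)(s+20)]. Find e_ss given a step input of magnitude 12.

System type = 0 (no poles at s=0).
K_p = lim_{s→0} G(s) = 200·19 / (3·5·20) = 38/3.
e_ss = 12/(1 + K_p) = 12/(41/3) = 36/41.

36/41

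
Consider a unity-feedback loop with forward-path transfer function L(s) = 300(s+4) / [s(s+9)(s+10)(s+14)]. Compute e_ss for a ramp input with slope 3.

One free integrator in L(s): this is a type 1 system.
K_v = lim_{s→0} s·L(s) = 300·4 / (9·10·14) = 20/21.
e_ss = 3/K_v = 3/(20/21) = 3.15.

3.15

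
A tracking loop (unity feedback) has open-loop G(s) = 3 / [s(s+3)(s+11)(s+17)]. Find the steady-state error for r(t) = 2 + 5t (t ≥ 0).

G(s) has one factor of s in the denominator, so the system is type 1. Treating each term separately:
  • 2: tracked with zero error.
  • 5t: e_ss = 5/K_v with K_v=1/187 → 935.
Total e_ss = 935.

935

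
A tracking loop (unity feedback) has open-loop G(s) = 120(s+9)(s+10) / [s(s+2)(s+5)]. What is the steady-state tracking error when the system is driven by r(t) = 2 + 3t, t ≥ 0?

G(s) has one factor of s in the denominator, so the system is type 1. By superposition:
  • 2: tracked with zero error.
  • 3t: e_ss = 3/K_v with K_v=1080 → 1/360.
Total e_ss = 1/360.

1/360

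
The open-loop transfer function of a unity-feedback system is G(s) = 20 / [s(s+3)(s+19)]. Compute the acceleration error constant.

0

The open loop has one pole at the origin → type 1 system.
K_a = lim_{s→0} s^2·G(s) = 0 (the extra factor of s kills the finite limit).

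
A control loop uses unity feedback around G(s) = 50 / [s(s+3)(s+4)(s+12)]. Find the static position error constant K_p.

K_p = lim_{s→0} G(s); with 1 pole at the origin the limit diverges, so K_p = ∞.

infinity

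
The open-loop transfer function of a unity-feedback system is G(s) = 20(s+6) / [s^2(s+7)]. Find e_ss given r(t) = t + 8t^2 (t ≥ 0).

System type = 2 (two poles at s=0). Taking each input component in turn:
  • t: tracked with zero error.
  • 8t^2: e_ss = 16/K_a with K_a=120/7 → 14/15.
Total e_ss = 14/15.

14/15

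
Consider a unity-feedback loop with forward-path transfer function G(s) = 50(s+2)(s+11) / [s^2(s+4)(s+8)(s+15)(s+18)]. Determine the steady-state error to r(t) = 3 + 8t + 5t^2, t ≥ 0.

864/11

The open loop has two poles at the origin → type 2 system. Treating each term separately:
  • 3: tracked with zero error.
  • 8t: tracked with zero error.
  • 5t^2: e_ss = 10/K_a with K_a=55/432 → 864/11.
Total e_ss = 864/11.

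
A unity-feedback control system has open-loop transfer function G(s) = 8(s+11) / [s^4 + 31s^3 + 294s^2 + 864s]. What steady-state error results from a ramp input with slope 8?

864/11

Lowest-order denominator term is 864s, so the open loop has 1 pole at the origin → type 1 system.
K_v = lim_{s→0} s·G(s) = 8·11 / 864 = 11/108.
e_ss = 8/K_v = 8/(11/108) = 864/11.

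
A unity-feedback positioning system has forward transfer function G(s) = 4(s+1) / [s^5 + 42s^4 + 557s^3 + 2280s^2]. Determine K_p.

K_p = lim_{s→0} G(s); with 2 poles at the origin the limit diverges, so K_p = ∞.

infinity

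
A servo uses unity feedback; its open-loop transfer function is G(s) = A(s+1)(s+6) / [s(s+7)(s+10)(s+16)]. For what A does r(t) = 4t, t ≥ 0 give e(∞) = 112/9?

60

One free integrator in G(s): this is a type 1 system.
K_v = lim_{s→0} s·G(s) = A·1·6 / (7·10·16) = (3/560)·A.
e_ss = 4/K_v = 112/9 ⇒ K_v = 9/28 ⇒ A = (9/28)/(3/560) = 60.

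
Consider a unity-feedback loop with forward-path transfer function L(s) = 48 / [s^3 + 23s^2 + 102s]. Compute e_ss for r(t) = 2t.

Factoring s from the denominator leaves a polynomial with constant term 102, so the system is type 1.
K_v = lim_{s→0} s·L(s) = 48 / 102 = 8/17.
e_ss = 2/K_v = 2/(8/17) = 4.25.

4.25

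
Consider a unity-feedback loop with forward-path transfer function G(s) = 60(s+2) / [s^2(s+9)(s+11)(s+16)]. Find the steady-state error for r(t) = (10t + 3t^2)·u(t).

G(s) has two factors of s in the denominator, so the system is type 2. By superposition:
  • 10t: tracked with zero error.
  • 3t^2: e_ss = 6/K_a with K_a=5/66 → 79.2.
Total e_ss = 79.2.

79.2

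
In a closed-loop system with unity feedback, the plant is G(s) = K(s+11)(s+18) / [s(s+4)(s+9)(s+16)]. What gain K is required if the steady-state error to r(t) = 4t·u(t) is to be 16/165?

The open loop has one pole at the origin → type 1 system.
K_v = lim_{s→0} s·G(s) = K·11·18 / (4·9·16) = (11/32)·K.
e_ss = 4/K_v = 16/165 ⇒ K_v = 41.25 ⇒ K = 41.25/(11/32) = 120.

120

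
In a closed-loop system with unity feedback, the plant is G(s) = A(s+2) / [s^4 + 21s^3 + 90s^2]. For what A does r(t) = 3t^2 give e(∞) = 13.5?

Factoring s^2 from the denominator leaves a polynomial with constant term 90, so the system is type 2.
K_a = lim_{s→0} s^2·G(s) = A·2 / 90 = (1/45)·A.
e_ss = 6/K_a = 13.5 ⇒ K_a = 4/9 ⇒ A = (4/9)/(1/45) = 20.

20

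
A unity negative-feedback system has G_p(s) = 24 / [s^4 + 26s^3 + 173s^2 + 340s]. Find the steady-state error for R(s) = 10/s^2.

Lowest-order denominator term is 340s, so the open loop has 1 pole at the origin → type 1 system.
K_v = lim_{s→0} s·G_p(s) = 24 / 340 = 6/85.
e_ss = 10/K_v = 10/(6/85) = 425/3.

425/3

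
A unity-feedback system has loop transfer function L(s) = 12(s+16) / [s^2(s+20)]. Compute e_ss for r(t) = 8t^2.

Two free integrators in L(s): this is a type 2 system.
K_a = lim_{s→0} s^2·L(s) = 12·16 / (20) = 9.6.
r(t) = 8t^2 gives R(s) = 16/s^3.
e_ss = 16/K_a = 16/9.6 = 5/3.

5/3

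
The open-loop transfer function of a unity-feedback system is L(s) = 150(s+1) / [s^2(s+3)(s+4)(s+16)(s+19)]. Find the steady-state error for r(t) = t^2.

48.64

The open loop has two poles at the origin → type 2 system.
K_a = lim_{s→0} s^2·L(s) = 150·1 / (3·4·16·19) = 25/608.
r(t) = t^2 gives R(s) = 2/s^3.
e_ss = 2/K_a = 2/(25/608) = 48.64.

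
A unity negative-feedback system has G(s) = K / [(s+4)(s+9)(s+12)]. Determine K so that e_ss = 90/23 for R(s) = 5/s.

120

No free integrators in G(s): this is a type 0 system.
K_p = lim_{s→0} G(s) = K / (4·9·12) = (1/432)·K.
e_ss = 5/(1 + K_p) = 90/23 ⇒ 1 + (1/432)·K = 23/18 ⇒ K = 120.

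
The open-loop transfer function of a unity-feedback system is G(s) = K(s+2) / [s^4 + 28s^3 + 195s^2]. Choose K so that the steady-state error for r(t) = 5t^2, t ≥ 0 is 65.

15

The denominator has no term below 195s^2 — 2 poles at s=0, type 2.
K_a = lim_{s→0} s^2·G(s) = K·2 / 195 = (2/195)·K.
e_ss = 10/K_a = 65 ⇒ K_a = 2/13 ⇒ K = (2/13)/(2/195) = 15.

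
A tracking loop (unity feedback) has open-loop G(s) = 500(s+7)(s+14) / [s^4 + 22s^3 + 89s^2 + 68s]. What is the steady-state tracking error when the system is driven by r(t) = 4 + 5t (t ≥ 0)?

17/2450

The denominator has no term below 68s — 1 pole at s=0, type 1. Taking each input component in turn:
  • 4: tracked with zero error.
  • 5t: e_ss = 5/K_v with K_v=12250/17 → 17/2450.
Total e_ss = 17/2450.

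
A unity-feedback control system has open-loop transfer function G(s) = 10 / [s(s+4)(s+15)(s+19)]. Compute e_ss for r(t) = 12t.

One free integrator in G(s): this is a type 1 system.
K_v = lim_{s→0} s·G(s) = 10 / (4·15·19) = 1/114.
e_ss = 12/K_v = 12/(1/114) = 1368.

1368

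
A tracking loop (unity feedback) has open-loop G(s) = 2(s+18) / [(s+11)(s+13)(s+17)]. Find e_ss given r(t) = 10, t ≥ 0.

No free integrators in G(s): this is a type 0 system.
K_p = lim_{s→0} G(s) = 2·18 / (11·13·17) = 36/2431.
e_ss = 10/(1 + K_p) = 10/(2467/2431) = 24310/2467.

24310/2467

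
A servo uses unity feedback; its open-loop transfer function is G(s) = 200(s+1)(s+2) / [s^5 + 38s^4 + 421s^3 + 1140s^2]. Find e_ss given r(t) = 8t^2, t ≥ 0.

45.6

Factoring s^2 from the denominator leaves a polynomial with constant term 1140, so the system is type 2.
K_a = lim_{s→0} s^2·G(s) = 200·1·2 / 1140 = 20/57.
r(t) = 8t^2 gives R(s) = 16/s^3.
e_ss = 16/K_a = 16/(20/57) = 45.6.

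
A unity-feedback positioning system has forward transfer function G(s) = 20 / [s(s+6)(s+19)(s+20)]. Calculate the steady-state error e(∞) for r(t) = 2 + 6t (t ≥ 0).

684

One free integrator in G(s): this is a type 1 system. By superposition:
  • 2: tracked with zero error.
  • 6t: e_ss = 6/K_v with K_v=1/114 → 684.
Total e_ss = 684.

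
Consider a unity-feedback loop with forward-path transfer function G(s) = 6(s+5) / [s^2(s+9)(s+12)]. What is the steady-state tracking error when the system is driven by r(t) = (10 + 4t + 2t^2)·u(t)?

14.4

G(s) has two factors of s in the denominator, so the system is type 2. By superposition:
  • 10: tracked with zero error.
  • 4t: tracked with zero error.
  • 2t^2: e_ss = 4/K_a with K_a=5/18 → 14.4.
Total e_ss = 14.4.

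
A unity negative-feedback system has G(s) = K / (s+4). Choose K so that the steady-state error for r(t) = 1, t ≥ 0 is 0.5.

System type = 0 (no poles at s=0).
K_p = lim_{s→0} G(s) = K / (4) = 0.25·K.
e_ss = 1/(1 + K_p) = 0.5 ⇒ 1 + 0.25·K = 2 ⇒ K = 4.

4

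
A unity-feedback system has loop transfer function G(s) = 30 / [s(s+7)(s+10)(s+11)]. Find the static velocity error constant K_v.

3/77

One free integrator in G(s): this is a type 1 system.
K_v = lim_{s→0} s·G(s) = 30 / (7·10·11) = 3/77.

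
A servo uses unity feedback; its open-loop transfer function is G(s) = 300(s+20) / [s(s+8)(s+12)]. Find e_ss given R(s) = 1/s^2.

G(s) has one factor of s in the denominator, so the system is type 1.
K_v = lim_{s→0} s·G(s) = 300·20 / (8·12) = 62.5.
e_ss = 1/K_v = 1/62.5 = 0.016.

0.016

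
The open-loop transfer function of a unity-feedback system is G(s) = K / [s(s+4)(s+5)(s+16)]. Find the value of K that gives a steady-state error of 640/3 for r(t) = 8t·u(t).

12

One free integrator in G(s): this is a type 1 system.
K_v = lim_{s→0} s·G(s) = K / (4·5·16) = (1/320)·K.
e_ss = 8/K_v = 640/3 ⇒ K_v = 0.0375 ⇒ K = 0.0375/(1/320) = 12.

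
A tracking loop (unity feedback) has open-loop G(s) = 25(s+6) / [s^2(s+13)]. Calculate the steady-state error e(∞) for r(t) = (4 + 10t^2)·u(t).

26/15

System type = 2 (two poles at s=0). By superposition:
  • 4: tracked with zero error.
  • 10t^2: e_ss = 20/K_a with K_a=150/13 → 26/15.
Total e_ss = 26/15.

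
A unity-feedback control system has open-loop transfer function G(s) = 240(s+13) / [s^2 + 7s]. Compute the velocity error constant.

Lowest-order denominator term is 7s, so the open loop has 1 pole at the origin → type 1 system.
K_v = lim_{s→0} s·G(s) = 240·13 / 7 = 3120/7.

3120/7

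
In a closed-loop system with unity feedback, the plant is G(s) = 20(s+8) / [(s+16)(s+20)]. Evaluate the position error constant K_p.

G(s) has no factors of s in the denominator, so the system is type 0.
K_p = lim_{s→0} G(s) = 20·8 / (16·20) = 0.5.

0.5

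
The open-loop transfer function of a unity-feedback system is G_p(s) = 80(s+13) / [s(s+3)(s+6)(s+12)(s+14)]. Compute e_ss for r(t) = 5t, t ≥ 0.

System type = 1 (one pole at s=0).
K_v = lim_{s→0} s·G_p(s) = 80·13 / (3·6·12·14) = 65/189.
e_ss = 5/K_v = 5/(65/189) = 189/13.

189/13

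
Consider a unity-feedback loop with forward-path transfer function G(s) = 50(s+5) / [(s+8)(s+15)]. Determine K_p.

25/12

No free integrators in G(s): this is a type 0 system.
K_p = lim_{s→0} G(s) = 50·5 / (8·15) = 25/12.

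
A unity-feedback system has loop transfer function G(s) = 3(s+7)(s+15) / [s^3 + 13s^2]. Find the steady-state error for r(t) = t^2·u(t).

26/315

The denominator has no term below 13s^2 — 2 poles at s=0, type 2.
K_a = lim_{s→0} s^2·G(s) = 3·7·15 / 13 = 315/13.
r(t) = t^2 gives R(s) = 2/s^3.
e_ss = 2/K_a = 2/(315/13) = 26/315.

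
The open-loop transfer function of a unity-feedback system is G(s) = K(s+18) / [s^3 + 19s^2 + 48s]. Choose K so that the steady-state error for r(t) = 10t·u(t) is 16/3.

5

Lowest-order denominator term is 48s, so the open loop has 1 pole at the origin → type 1 system.
K_v = lim_{s→0} s·G(s) = K·18 / 48 = 0.375·K.
e_ss = 10/K_v = 16/3 ⇒ K_v = 1.875 ⇒ K = 1.875/0.375 = 5.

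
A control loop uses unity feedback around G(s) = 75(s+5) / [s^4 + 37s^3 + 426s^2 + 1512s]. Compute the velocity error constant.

125/504

Factoring s from the denominator leaves a polynomial with constant term 1512, so the system is type 1.
K_v = lim_{s→0} s·G(s) = 75·5 / 1512 = 125/504.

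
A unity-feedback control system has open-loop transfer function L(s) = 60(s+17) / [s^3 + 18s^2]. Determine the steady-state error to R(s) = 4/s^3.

6/85

The denominator has no term below 18s^2 — 2 poles at s=0, type 2.
K_a = lim_{s→0} s^2·L(s) = 60·17 / 18 = 170/3.
r(t) = 2t^2 gives R(s) = 4/s^3.
e_ss = 4/K_a = 4/(170/3) = 6/85.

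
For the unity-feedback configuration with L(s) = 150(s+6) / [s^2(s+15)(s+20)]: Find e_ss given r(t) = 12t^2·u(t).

The open loop has two poles at the origin → type 2 system.
K_a = lim_{s→0} s^2·L(s) = 150·6 / (15·20) = 3.
r(t) = 12t^2 gives R(s) = 24/s^3.
e_ss = 24/K_a = 24/3 = 8.

8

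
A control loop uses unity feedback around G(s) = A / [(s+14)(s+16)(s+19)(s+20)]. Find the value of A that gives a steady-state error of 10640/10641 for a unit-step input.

System type = 0 (no poles at s=0).
K_p = lim_{s→0} G(s) = A / (14·16·19·20) = (1/85120)·A.
e_ss = 1/(1 + K_p) = 10640/10641 ⇒ 1 + (1/85120)·A = 10641/10640 ⇒ A = 8.

8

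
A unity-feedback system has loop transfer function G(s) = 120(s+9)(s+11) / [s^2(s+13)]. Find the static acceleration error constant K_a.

System type = 2 (two poles at s=0).
K_a = lim_{s→0} s^2·G(s) = 120·9·11 / (13) = 11880/13.

11880/13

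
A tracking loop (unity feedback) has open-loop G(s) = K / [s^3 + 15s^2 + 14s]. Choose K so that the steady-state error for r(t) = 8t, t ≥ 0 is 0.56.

200

Lowest-order denominator term is 14s, so the open loop has 1 pole at the origin → type 1 system.
K_v = lim_{s→0} s·G(s) = K / 14 = (1/14)·K.
e_ss = 8/K_v = 0.56 ⇒ K_v = 100/7 ⇒ K = (100/7)/(1/14) = 200.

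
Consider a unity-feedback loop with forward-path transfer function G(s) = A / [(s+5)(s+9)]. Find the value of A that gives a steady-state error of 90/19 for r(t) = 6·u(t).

The open loop has no poles at the origin → type 0 system.
K_p = lim_{s→0} G(s) = A / (5·9) = (1/45)·A.
e_ss = 6/(1 + K_p) = 90/19 ⇒ 1 + (1/45)·A = 19/15 ⇒ A = 12.

12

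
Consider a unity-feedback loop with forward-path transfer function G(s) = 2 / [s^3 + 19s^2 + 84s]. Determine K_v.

The denominator has no term below 84s — 1 pole at s=0, type 1.
K_v = lim_{s→0} s·G(s) = 2 / 84 = 1/42.

1/42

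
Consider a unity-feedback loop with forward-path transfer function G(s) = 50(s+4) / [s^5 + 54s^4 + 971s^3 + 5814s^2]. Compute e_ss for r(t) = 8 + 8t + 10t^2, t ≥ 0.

581.4

Lowest-order denominator term is 5814s^2, so the open loop has 2 poles at the origin → type 2 system. Treating each term separately:
  • 8: tracked with zero error.
  • 8t: tracked with zero error.
  • 10t^2: e_ss = 20/K_a with K_a=100/2907 → 581.4.
Total e_ss = 581.4.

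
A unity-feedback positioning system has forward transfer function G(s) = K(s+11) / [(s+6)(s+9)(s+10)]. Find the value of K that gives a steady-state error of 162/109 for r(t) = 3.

50

G(s) has no factors of s in the denominator, so the system is type 0.
K_p = lim_{s→0} G(s) = K·11 / (6·9·10) = (11/540)·K.
e_ss = 3/(1 + K_p) = 162/109 ⇒ 1 + (11/540)·K = 109/54 ⇒ K = 50.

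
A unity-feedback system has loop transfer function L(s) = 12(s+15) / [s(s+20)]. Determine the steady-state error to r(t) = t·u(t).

1/9

L(s) has one factor of s in the denominator, so the system is type 1.
K_v = lim_{s→0} s·L(s) = 12·15 / (20) = 9.
e_ss = 1/K_v = 1/9.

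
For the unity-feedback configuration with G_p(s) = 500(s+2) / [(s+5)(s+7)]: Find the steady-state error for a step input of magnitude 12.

G_p(s) has no factors of s in the denominator, so the system is type 0.
K_p = lim_{s→0} G_p(s) = 500·2 / (5·7) = 200/7.
e_ss = 12/(1 + K_p) = 12/(207/7) = 28/69.

28/69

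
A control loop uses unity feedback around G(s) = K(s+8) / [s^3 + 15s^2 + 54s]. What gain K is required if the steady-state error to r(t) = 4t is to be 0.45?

60

Factoring s from the denominator leaves a polynomial with constant term 54, so the system is type 1.
K_v = lim_{s→0} s·G(s) = K·8 / 54 = (4/27)·K.
e_ss = 4/K_v = 0.45 ⇒ K_v = 80/9 ⇒ K = (80/9)/(4/27) = 60.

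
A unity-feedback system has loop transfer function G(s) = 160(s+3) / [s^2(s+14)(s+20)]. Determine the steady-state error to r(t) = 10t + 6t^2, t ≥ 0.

Two free integrators in G(s): this is a type 2 system. Treating each term separately:
  • 10t: tracked with zero error.
  • 6t^2: e_ss = 12/K_a with K_a=12/7 → 7.
Total e_ss = 7.

7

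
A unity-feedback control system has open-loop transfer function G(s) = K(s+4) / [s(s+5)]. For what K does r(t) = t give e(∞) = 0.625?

One free integrator in G(s): this is a type 1 system.
K_v = lim_{s→0} s·G(s) = K·4 / (5) = 0.8·K.
e_ss = 1/K_v = 0.625 ⇒ K_v = 1.6 ⇒ K = 1.6/0.8 = 2.

2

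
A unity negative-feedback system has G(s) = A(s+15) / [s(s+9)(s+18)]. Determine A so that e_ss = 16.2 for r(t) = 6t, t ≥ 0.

4

System type = 1 (one pole at s=0).
K_v = lim_{s→0} s·G(s) = A·15 / (9·18) = (5/54)·A.
e_ss = 6/K_v = 16.2 ⇒ K_v = 10/27 ⇒ A = (10/27)/(5/54) = 4.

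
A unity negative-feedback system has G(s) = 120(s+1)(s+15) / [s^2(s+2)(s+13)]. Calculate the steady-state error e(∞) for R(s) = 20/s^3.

Two free integrators in G(s): this is a type 2 system.
K_a = lim_{s→0} s^2·G(s) = 120·1·15 / (2·13) = 900/13.
r(t) = 10t^2 gives R(s) = 20/s^3.
e_ss = 20/K_a = 20/(900/13) = 13/45.

13/45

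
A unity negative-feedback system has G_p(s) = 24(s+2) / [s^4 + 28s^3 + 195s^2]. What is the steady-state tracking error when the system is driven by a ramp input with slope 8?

The denominator has no term below 195s^2 — 2 poles at s=0, type 2.
K_v = ∞ for a type-2 system; e_ss to a ramp is zero.

0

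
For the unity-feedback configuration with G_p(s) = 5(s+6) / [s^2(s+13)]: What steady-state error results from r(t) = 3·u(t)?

The open loop has two poles at the origin → type 2 system.
K_p = ∞ for a type-2 system; e_ss to a step is zero.

0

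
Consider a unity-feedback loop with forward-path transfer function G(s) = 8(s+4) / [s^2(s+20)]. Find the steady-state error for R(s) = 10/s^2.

0

System type = 2 (two poles at s=0).
A type-2 system has K_v = ∞, so it tracks a ramp input with zero steady-state error.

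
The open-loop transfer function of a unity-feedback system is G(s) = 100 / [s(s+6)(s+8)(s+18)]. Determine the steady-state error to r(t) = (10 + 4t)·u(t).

G(s) has one factor of s in the denominator, so the system is type 1. By superposition:
  • 10: tracked with zero error.
  • 4t: e_ss = 4/K_v with K_v=25/216 → 34.56.
Total e_ss = 34.56.

34.56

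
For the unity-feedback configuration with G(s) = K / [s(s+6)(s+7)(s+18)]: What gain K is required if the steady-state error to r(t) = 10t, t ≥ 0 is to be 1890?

4

System type = 1 (one pole at s=0).
K_v = lim_{s→0} s·G(s) = K / (6·7·18) = (1/756)·K.
e_ss = 10/K_v = 1890 ⇒ K_v = 1/189 ⇒ K = (1/189)/(1/756) = 4.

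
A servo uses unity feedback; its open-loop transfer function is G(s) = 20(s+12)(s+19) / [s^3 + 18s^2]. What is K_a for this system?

The denominator has no term below 18s^2 — 2 poles at s=0, type 2.
K_a = lim_{s→0} s^2·G(s) = 20·12·19 / 18 = 760/3.

760/3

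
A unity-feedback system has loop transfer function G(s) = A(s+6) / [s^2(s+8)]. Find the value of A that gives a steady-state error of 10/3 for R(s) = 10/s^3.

Two free integrators in G(s): this is a type 2 system.
K_a = lim_{s→0} s^2·G(s) = A·6 / (8) = 0.75·A.
e_ss = 10/K_a = 10/3 ⇒ K_a = 3 ⇒ A = 3/0.75 = 4.

4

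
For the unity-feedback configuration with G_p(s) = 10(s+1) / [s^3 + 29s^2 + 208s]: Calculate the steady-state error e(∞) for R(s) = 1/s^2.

20.8

Lowest-order denominator term is 208s, so the open loop has 1 pole at the origin → type 1 system.
K_v = lim_{s→0} s·G_p(s) = 10·1 / 208 = 5/104.
e_ss = 1/K_v = 1/(5/104) = 20.8.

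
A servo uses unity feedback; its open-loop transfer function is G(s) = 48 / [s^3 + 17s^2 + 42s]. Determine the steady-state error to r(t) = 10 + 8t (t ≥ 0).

Lowest-order denominator term is 42s, so the open loop has 1 pole at the origin → type 1 system. Taking each input component in turn:
  • 10: tracked with zero error.
  • 8t: e_ss = 8/K_v with K_v=8/7 → 7.
Total e_ss = 7.

7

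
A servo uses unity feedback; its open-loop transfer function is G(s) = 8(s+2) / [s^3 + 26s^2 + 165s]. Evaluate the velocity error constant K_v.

16/165

The denominator has no term below 165s — 1 pole at s=0, type 1.
K_v = lim_{s→0} s·G(s) = 8·2 / 165 = 16/165.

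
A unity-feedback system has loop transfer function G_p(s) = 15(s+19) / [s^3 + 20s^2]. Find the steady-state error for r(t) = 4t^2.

32/57

The denominator has no term below 20s^2 — 2 poles at s=0, type 2.
K_a = lim_{s→0} s^2·G_p(s) = 15·19 / 20 = 14.25.
r(t) = 4t^2 gives R(s) = 8/s^3.
e_ss = 8/K_a = 8/14.25 = 32/57.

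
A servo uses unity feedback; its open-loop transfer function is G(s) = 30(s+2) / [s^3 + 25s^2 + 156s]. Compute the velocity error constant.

5/13

Factoring s from the denominator leaves a polynomial with constant term 156, so the system is type 1.
K_v = lim_{s→0} s·G(s) = 30·2 / 156 = 5/13.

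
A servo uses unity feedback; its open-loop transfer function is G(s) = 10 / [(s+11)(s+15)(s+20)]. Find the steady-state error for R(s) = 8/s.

2640/331

The open loop has no poles at the origin → type 0 system.
K_p = lim_{s→0} G(s) = 10 / (11·15·20) = 1/330.
e_ss = 8/(1 + K_p) = 8/(331/330) = 2640/331.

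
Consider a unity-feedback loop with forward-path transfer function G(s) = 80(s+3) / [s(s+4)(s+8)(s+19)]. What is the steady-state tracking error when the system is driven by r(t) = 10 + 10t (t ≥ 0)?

76/3

System type = 1 (one pole at s=0). Taking each input component in turn:
  • 10: tracked with zero error.
  • 10t: e_ss = 10/K_v with K_v=15/38 → 76/3.
Total e_ss = 76/3.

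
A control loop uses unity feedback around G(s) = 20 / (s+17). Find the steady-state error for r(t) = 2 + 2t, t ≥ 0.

System type = 0 (no poles at s=0). Taking each input component in turn:
  • 2: e_ss = 2/(1+K_p) with K_p=20/17 → 34/37.
  • 2t: a type-0 system cannot track it, e_ss → ∞.
The unbounded component dominates.

infinity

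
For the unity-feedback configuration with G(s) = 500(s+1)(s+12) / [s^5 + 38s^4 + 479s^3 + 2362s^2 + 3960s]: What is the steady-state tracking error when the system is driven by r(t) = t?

Factoring s from the denominator leaves a polynomial with constant term 3960, so the system is type 1.
K_v = lim_{s→0} s·G(s) = 500·1·12 / 3960 = 50/33.
e_ss = 1/K_v = 1/(50/33) = 0.66.

0.66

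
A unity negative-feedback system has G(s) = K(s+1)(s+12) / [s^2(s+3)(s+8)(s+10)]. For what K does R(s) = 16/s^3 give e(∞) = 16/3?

60

System type = 2 (two poles at s=0).
K_a = lim_{s→0} s^2·G(s) = K·1·12 / (3·8·10) = 0.05·K.
e_ss = 16/K_a = 16/3 ⇒ K_a = 3 ⇒ K = 3/0.05 = 60.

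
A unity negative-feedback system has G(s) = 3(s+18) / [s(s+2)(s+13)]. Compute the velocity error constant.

27/13

G(s) has one factor of s in the denominator, so the system is type 1.
K_v = lim_{s→0} s·G(s) = 3·18 / (2·13) = 27/13.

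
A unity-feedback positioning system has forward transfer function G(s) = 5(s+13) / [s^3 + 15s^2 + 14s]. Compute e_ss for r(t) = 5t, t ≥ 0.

14/13

The denominator has no term below 14s — 1 pole at s=0, type 1.
K_v = lim_{s→0} s·G(s) = 5·13 / 14 = 65/14.
e_ss = 5/K_v = 5/(65/14) = 14/13.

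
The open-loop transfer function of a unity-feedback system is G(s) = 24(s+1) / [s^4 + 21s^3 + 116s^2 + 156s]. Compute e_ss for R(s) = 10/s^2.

The denominator has no term below 156s — 1 pole at s=0, type 1.
K_v = lim_{s→0} s·G(s) = 24·1 / 156 = 2/13.
e_ss = 10/K_v = 10/(2/13) = 65.

65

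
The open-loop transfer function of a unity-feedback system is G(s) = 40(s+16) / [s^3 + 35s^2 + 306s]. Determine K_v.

320/153

Factoring s from the denominator leaves a polynomial with constant term 306, so the system is type 1.
K_v = lim_{s→0} s·G(s) = 40·16 / 306 = 320/153.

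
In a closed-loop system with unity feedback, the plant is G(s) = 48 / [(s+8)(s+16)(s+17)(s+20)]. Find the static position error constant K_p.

System type = 0 (no poles at s=0).
K_p = lim_{s→0} G(s) = 48 / (8·16·17·20) = 3/2720.

3/2720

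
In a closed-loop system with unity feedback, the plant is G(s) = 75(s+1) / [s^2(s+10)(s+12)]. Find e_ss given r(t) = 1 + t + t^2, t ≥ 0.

Two free integrators in G(s): this is a type 2 system. Treating each term separately:
  • 1: tracked with zero error.
  • t: tracked with zero error.
  • t^2: e_ss = 2/K_a with K_a=0.625 → 3.2.
Total e_ss = 3.2.

3.2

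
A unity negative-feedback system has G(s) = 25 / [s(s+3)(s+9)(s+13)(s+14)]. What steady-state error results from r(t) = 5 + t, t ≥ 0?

196.56

G(s) has one factor of s in the denominator, so the system is type 1. By superposition:
  • 5: tracked with zero error.
  • t: e_ss = 1/K_v with K_v=25/4914 → 196.56.
Total e_ss = 196.56.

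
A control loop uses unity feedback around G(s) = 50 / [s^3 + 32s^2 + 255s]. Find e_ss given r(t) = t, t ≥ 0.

Factoring s from the denominator leaves a polynomial with constant term 255, so the system is type 1.
K_v = lim_{s→0} s·G(s) = 50 / 255 = 10/51.
e_ss = 1/K_v = 1/(10/51) = 5.1.

5.1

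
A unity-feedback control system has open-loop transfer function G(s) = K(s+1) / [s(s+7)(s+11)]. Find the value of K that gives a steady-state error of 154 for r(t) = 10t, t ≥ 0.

The open loop has one pole at the origin → type 1 system.
K_v = lim_{s→0} s·G(s) = K·1 / (7·11) = (1/77)·K.
e_ss = 10/K_v = 154 ⇒ K_v = 5/77 ⇒ K = (5/77)/(1/77) = 5.

5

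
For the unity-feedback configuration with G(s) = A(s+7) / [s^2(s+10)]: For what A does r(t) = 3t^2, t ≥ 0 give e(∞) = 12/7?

5

G(s) has two factors of s in the denominator, so the system is type 2.
K_a = lim_{s→0} s^2·G(s) = A·7 / (10) = 0.7·A.
e_ss = 6/K_a = 12/7 ⇒ K_a = 3.5 ⇒ A = 3.5/0.7 = 5.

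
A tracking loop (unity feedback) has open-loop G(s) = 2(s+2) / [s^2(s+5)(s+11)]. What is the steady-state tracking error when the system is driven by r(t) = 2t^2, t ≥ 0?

Two free integrators in G(s): this is a type 2 system.
K_a = lim_{s→0} s^2·G(s) = 2·2 / (5·11) = 4/55.
r(t) = 2t^2 gives R(s) = 4/s^3.
e_ss = 4/K_a = 4/(4/55) = 55.

55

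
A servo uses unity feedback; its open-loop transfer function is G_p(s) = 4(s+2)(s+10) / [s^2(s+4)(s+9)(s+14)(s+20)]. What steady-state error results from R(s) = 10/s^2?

G_p(s) has two factors of s in the denominator, so the system is type 2.
K_v = ∞ for a type-2 system; e_ss to a ramp is zero.

0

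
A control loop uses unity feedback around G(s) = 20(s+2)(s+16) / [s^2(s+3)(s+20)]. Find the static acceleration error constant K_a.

G(s) has two factors of s in the denominator, so the system is type 2.
K_a = lim_{s→0} s^2·G(s) = 20·2·16 / (3·20) = 32/3.

32/3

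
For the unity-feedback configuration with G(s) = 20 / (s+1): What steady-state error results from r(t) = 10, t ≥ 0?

The open loop has no poles at the origin → type 0 system.
K_p = lim_{s→0} G(s) = 20 / (1) = 20.
e_ss = 10/(1 + K_p) = 10/21.

10/21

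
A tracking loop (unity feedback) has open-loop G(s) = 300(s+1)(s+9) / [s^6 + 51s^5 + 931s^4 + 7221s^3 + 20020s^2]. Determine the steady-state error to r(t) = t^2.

The denominator has no term below 20020s^2 — 2 poles at s=0, type 2.
K_a = lim_{s→0} s^2·G(s) = 300·1·9 / 20020 = 135/1001.
r(t) = t^2 gives R(s) = 2/s^3.
e_ss = 2/K_a = 2/(135/1001) = 2002/135.

2002/135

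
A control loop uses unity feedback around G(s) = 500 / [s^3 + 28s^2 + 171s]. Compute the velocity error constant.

Factoring s from the denominator leaves a polynomial with constant term 171, so the system is type 1.
K_v = lim_{s→0} s·G(s) = 500 / 171 = 500/171.

500/171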